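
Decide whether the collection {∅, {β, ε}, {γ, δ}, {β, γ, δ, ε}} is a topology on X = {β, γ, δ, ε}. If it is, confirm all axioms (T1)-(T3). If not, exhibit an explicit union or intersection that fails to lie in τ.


τ IS a topology on X.

Axiom (T1): ∅ ∈ τ? Yes; X ∈ τ? Yes.
Axiom (T2/T3): check pairwise unions and intersections of members of τ.
All pairwise intersections and unions checked — each lies in τ. Therefore τ satisfies (T1), (T2), (T3): it IS a topology on X.


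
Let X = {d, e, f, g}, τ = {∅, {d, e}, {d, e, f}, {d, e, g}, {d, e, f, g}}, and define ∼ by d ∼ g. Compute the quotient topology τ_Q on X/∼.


X/∼ = {[d=g], [e], [f]}; |τ_Q| = 3.

Equivalence classes: [d=g], [e], [f].
Quotient map π: X → X/∼ sends d ↦ [d=g], e ↦ [e], f ↦ [f], g ↦ [d=g].
For each subset V ⊆ X/∼, compute π^{-1}(V) ⊆ X and check whether π^{-1}(V) ∈ τ. V is open in τ_Q iff π^{-1}(V) ∈ τ.
  V = {}: π^{-1}(V) = ∅ ∈ τ ✓.
  V = {[d=g]}: π^{-1}(V) = {d, g} ∉ τ ✗.
  V = {[e]}: π^{-1}(V) = {e} ∉ τ ✗.
  V = {[d=g], [e]}: π^{-1}(V) = {d, e, g} ∈ τ ✓.
  V = {[f]}: π^{-1}(V) = {f} ∉ τ ✗.
  V = {[d=g], [f]}: π^{-1}(V) = {d, f, g} ∉ τ ✗.
  V = {[e], [f]}: π^{-1}(V) = {e, f} ∉ τ ✗.
  V = {[d=g], [e], [f]}: π^{-1}(V) = {d, e, f, g} ∈ τ ✓.
Open sets in the quotient: τ_Q = {{}, {[d=g], [e]}, {[d=g], [e], [f]}} (3 elements).


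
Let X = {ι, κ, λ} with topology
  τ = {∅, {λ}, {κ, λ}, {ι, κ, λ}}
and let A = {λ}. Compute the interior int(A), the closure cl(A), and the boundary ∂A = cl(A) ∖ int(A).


int(A) = {λ}, cl(A) = {ι, κ, λ}, ∂A = {ι, κ}.

Closed sets in (X, τ) are complements of opens:
  closed(X, τ) = {∅, {ι}, {ι, κ}, {ι, κ, λ}}.
int(A) = ⋃ {U ∈ τ : U ⊆ A}. Opens contained in A: ∅, {λ}.
Taking the union of these: int(A) = {λ}.
cl(A) = ⋂ {C closed : A ⊆ C}. Closed sets containing A: {ι, κ, λ}.
Intersecting these: cl(A) = {ι, κ, λ}.
∂A = cl(A) ∖ int(A) = {ι, κ, λ} ∖ {λ} = {ι, κ}.


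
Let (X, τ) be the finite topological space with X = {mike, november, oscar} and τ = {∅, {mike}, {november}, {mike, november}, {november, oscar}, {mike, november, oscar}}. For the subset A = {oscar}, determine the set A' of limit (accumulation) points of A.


A' = ∅

For each x ∈ X, list the open sets U ∈ τ with x ∈ U, then check whether U ∩ (A ∖ {x}) ≠ ∅ for every such U.
  x = mike: open {mike} ∋ x has {mike} ∩ (A ∖ {mike}) = ∅, so x is NOT a limit point.
  x = november: open {november} ∋ x has {november} ∩ (A ∖ {november}) = ∅, so x is NOT a limit point.
  x = oscar: open {november, oscar} ∋ x has {november, oscar} ∩ (A ∖ {oscar}) = ∅, so x is NOT a limit point.
Collecting: A' = ∅.


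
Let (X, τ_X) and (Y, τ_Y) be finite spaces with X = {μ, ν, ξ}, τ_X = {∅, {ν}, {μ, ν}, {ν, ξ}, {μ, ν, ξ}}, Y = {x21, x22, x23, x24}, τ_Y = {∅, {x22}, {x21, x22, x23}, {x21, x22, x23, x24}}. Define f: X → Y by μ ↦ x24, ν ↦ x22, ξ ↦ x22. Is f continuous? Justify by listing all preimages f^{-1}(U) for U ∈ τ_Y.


f IS continuous.

Compute f^{-1}(U) for each U ∈ τ_Y:
  U = ∅: f^{-1}(U) = ∅ ∈ τ_X ✓.
  U = {x22}: f^{-1}(U) = {ν, ξ} ∈ τ_X ✓.
  U = {x21, x22, x23}: f^{-1}(U) = {ν, ξ} ∈ τ_X ✓.
  U = {x21, x22, x23, x24}: f^{-1}(U) = {μ, ν, ξ} ∈ τ_X ✓.
Every preimage lies in τ_X, so f IS continuous.


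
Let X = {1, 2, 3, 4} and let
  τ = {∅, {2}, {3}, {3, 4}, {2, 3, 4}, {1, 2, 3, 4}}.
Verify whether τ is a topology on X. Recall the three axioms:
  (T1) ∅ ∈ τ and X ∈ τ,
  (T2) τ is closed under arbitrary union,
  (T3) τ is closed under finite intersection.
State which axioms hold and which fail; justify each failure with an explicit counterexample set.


τ is NOT a topology on X.

Axiom (T1): ∅ ∈ τ? Yes; X ∈ τ? Yes.
Axiom (T2/T3): check pairwise unions and intersections of members of τ.
Counterexample for (T2): {2} ∪ {3} = {2, 3} ∉ τ. Therefore τ is NOT a topology.


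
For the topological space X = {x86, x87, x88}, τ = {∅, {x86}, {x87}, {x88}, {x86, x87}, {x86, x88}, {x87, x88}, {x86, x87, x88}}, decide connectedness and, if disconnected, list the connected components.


(X, τ) is disconnected; components = [{x86}, {x87}, {x88}].

Find clopen sets (U ∈ τ with X ∖ U ∈ τ):
  U = ∅, X ∖ U = {x86, x87, x88} — both open, so U is clopen.
  U = {x86}, X ∖ U = {x87, x88} — both open, so U is clopen.
  U = {x87}, X ∖ U = {x86, x88} — both open, so U is clopen.
  U = {x88}, X ∖ U = {x86, x87} — both open, so U is clopen.
  U = {x86, x87}, X ∖ U = {x88} — both open, so U is clopen.
  U = {x86, x88}, X ∖ U = {x87} — both open, so U is clopen.
  U = {x87, x88}, X ∖ U = {x86} — both open, so U is clopen.
  U = {x86, x87, x88}, X ∖ U = ∅ — both open, so U is clopen.
Nontrivial clopen(s) exist: e.g. {x88}. So (X, τ) is disconnected.
Compute connected components by grouping points that agree on all clopens:
  component: {x86}
  component: {x87}
  component: {x88}


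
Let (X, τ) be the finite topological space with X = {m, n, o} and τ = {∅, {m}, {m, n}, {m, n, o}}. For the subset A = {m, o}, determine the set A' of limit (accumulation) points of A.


A' = {n, o}

For each x ∈ X, list the open sets U ∈ τ with x ∈ U, then check whether U ∩ (A ∖ {x}) ≠ ∅ for every such U.
  x = m: open {m} ∋ x has {m} ∩ (A ∖ {m}) = ∅, so x is NOT a limit point.
  x = n: opens ∋ x are {m, n}, {m, n, o}; each meets A ∖ {n}, so x IS a limit point.
  x = o: opens ∋ x are {m, n, o}; each meets A ∖ {o}, so x IS a limit point.
Collecting: A' = {n, o}.


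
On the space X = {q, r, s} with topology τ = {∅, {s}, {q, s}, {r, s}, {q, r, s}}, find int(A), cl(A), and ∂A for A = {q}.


int(A) = ∅, cl(A) = {q}, ∂A = {q}.

Closed sets in (X, τ) are complements of opens:
  closed(X, τ) = {∅, {q}, {r}, {q, r}, {q, r, s}}.
int(A) = ⋃ {U ∈ τ : U ⊆ A}. Opens contained in A: ∅.
Taking the union of these: int(A) = ∅.
cl(A) = ⋂ {C closed : A ⊆ C}. Closed sets containing A: {q}, {q, r}, {q, r, s}.
Intersecting these: cl(A) = {q}.
∂A = cl(A) ∖ int(A) = {q} ∖ ∅ = {q}.


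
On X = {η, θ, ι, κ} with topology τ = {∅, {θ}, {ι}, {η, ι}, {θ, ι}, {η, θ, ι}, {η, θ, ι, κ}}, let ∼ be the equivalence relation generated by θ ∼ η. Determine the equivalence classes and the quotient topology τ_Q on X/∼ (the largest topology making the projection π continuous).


X/∼ = {[η=θ], [ι], [κ]}; |τ_Q| = 4.

Equivalence classes: [η=θ], [ι], [κ].
Quotient map π: X → X/∼ sends η ↦ [η=θ], θ ↦ [η=θ], ι ↦ [ι], κ ↦ [κ].
For each subset V ⊆ X/∼, compute π^{-1}(V) ⊆ X and check whether π^{-1}(V) ∈ τ. V is open in τ_Q iff π^{-1}(V) ∈ τ.
  V = {}: π^{-1}(V) = ∅ ∈ τ ✓.
  V = {[η=θ]}: π^{-1}(V) = {η, θ} ∉ τ ✗.
  V = {[ι]}: π^{-1}(V) = {ι} ∈ τ ✓.
  V = {[η=θ], [ι]}: π^{-1}(V) = {η, θ, ι} ∈ τ ✓.
  V = {[κ]}: π^{-1}(V) = {κ} ∉ τ ✗.
  V = {[η=θ], [κ]}: π^{-1}(V) = {η, θ, κ} ∉ τ ✗.
  V = {[ι], [κ]}: π^{-1}(V) = {ι, κ} ∉ τ ✗.
  V = {[η=θ], [ι], [κ]}: π^{-1}(V) = {η, θ, ι, κ} ∈ τ ✓.
Open sets in the quotient: τ_Q = {{}, {[ι]}, {[η=θ], [ι]}, {[η=θ], [ι], [κ]}} (4 elements).


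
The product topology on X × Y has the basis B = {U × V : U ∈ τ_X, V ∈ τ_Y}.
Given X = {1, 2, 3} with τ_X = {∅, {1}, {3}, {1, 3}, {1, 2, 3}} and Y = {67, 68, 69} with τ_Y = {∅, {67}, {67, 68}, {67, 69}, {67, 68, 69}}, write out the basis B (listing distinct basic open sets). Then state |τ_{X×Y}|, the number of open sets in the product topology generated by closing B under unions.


Basis B = {∅ × ∅, {1} × {67}, {3} × {67}, {1} × {67, 68}, {1} × {67, 69}, {1, 3} × {67}, {3} × {67, 68}, {3} × {67, 69}, {1} × {67, 68, 69}, {1, 2, 3} × {67}, {3} × {67, 68, 69}, {1, 3} × {67, 68}, {1, 3} × {67, 69}, {1, 3} × {67, 68, 69}, {1, 2, 3} × {67, 68}, {1, 2, 3} × {67, 69}, {1, 2, 3} × {67, 68, 69}}; |τ_{X×Y}| = 50.

Enumerate products U × V with U ∈ τ_X, V ∈ τ_Y (deduplicated):
  ∅ × ∅ = {} (∅)
  {1} × {67} = {(1,67)}
  {3} × {67} = {(3,67)}
  {1} × {67, 68} = {(1,67), (1,68)}
  {1} × {67, 69} = {(1,67), (1,69)}
  {1, 3} × {67} = {(1,67), (3,67)}
  {3} × {67, 68} = {(3,67), (3,68)}
  {3} × {67, 69} = {(3,67), (3,69)}
  {1} × {67, 68, 69} = {(1,67), (1,68), (1,69)}
  {1, 2, 3} × {67} = {(1,67), (2,67), (3,67)}
  {3} × {67, 68, 69} = {(3,67), (3,68), (3,69)}
  {1, 3} × {67, 68} = {(1,67), (1,68), (3,67), (3,68)}
  {1, 3} × {67, 69} = {(1,67), (1,69), (3,67), (3,69)}
  {1, 3} × {67, 68, 69} = {(1,67), (1,68), (1,69), (3,67), (3,68), (3,69)}
  {1, 2, 3} × {67, 68} = {(1,67), (1,68), (2,67), (2,68), (3,67), (3,68)}
  {1, 2, 3} × {67, 69} = {(1,67), (1,69), (2,67), (2,69), (3,67), (3,69)}
  {1, 2, 3} × {67, 68, 69} = {(1,67), (1,68), (1,69), (2,67), (2,68), (2,69), (3,67), (3,68), (3,69)}
These 17 distinct sets form the basis B.
Close under arbitrary unions to get τ_{X×Y}; counting gives |τ_{X×Y}| = 50.


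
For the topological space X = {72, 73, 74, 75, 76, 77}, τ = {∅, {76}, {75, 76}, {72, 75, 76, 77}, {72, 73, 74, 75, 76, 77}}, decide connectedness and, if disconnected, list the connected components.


(X, τ) is connected.

Find clopen sets (U ∈ τ with X ∖ U ∈ τ):
  U = ∅, X ∖ U = {72, 73, 74, 75, 76, 77} — both open, so U is clopen.
  U = {72, 73, 74, 75, 76, 77}, X ∖ U = ∅ — both open, so U is clopen.
Only trivial clopens (∅ and X) exist, so (X, τ) is connected.
Compute connected components by grouping points that agree on all clopens:
  component: {72, 73, 74, 75, 76, 77}


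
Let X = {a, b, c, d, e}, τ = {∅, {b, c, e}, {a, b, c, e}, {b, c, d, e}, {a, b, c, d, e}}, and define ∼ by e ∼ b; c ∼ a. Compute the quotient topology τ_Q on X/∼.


X/∼ = {[a=c], [b=e], [d]}; |τ_Q| = 3.

Equivalence classes: [a=c], [b=e], [d].
Quotient map π: X → X/∼ sends a ↦ [a=c], b ↦ [b=e], c ↦ [a=c], d ↦ [d], e ↦ [b=e].
For each subset V ⊆ X/∼, compute π^{-1}(V) ⊆ X and check whether π^{-1}(V) ∈ τ. V is open in τ_Q iff π^{-1}(V) ∈ τ.
  V = {}: π^{-1}(V) = ∅ ∈ τ ✓.
  V = {[a=c]}: π^{-1}(V) = {a, c} ∉ τ ✗.
  V = {[b=e]}: π^{-1}(V) = {b, e} ∉ τ ✗.
  V = {[a=c], [b=e]}: π^{-1}(V) = {a, b, c, e} ∈ τ ✓.
  V = {[d]}: π^{-1}(V) = {d} ∉ τ ✗.
  V = {[a=c], [d]}: π^{-1}(V) = {a, c, d} ∉ τ ✗.
  V = {[b=e], [d]}: π^{-1}(V) = {b, d, e} ∉ τ ✗.
  V = {[a=c], [b=e], [d]}: π^{-1}(V) = {a, b, c, d, e} ∈ τ ✓.
Open sets in the quotient: τ_Q = {{}, {[a=c], [b=e]}, {[a=c], [b=e], [d]}} (3 elements).


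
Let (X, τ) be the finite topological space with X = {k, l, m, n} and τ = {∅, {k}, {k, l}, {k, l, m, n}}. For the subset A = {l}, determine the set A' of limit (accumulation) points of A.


A' = {m, n}

For each x ∈ X, list the open sets U ∈ τ with x ∈ U, then check whether U ∩ (A ∖ {x}) ≠ ∅ for every such U.
  x = k: open {k} ∋ x has {k} ∩ (A ∖ {k}) = ∅, so x is NOT a limit point.
  x = l: open {k, l} ∋ x has {k, l} ∩ (A ∖ {l}) = ∅, so x is NOT a limit point.
  x = m: opens ∋ x are {k, l, m, n}; each meets A ∖ {m}, so x IS a limit point.
  x = n: opens ∋ x are {k, l, m, n}; each meets A ∖ {n}, so x IS a limit point.
Collecting: A' = {m, n}.


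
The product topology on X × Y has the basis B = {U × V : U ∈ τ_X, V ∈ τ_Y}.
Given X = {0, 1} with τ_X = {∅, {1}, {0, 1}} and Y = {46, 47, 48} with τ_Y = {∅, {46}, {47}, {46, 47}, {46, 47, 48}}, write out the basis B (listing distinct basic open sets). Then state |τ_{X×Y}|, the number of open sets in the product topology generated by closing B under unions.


Basis B = {∅ × ∅, {1} × {46}, {1} × {47}, {0, 1} × {46}, {0, 1} × {47}, {1} × {46, 47}, {1} × {46, 47, 48}, {0, 1} × {46, 47}, {0, 1} × {46, 47, 48}}; |τ_{X×Y}| = 14.

Enumerate products U × V with U ∈ τ_X, V ∈ τ_Y (deduplicated):
  ∅ × ∅ = {} (∅)
  {1} × {46} = {(1,46)}
  {1} × {47} = {(1,47)}
  {0, 1} × {46} = {(0,46), (1,46)}
  {0, 1} × {47} = {(0,47), (1,47)}
  {1} × {46, 47} = {(1,46), (1,47)}
  {1} × {46, 47, 48} = {(1,46), (1,47), (1,48)}
  {0, 1} × {46, 47} = {(0,46), (0,47), (1,46), (1,47)}
  {0, 1} × {46, 47, 48} = {(0,46), (0,47), (0,48), (1,46), (1,47), (1,48)}
These 9 distinct sets form the basis B.
Close under arbitrary unions to get τ_{X×Y}; counting gives |τ_{X×Y}| = 14.


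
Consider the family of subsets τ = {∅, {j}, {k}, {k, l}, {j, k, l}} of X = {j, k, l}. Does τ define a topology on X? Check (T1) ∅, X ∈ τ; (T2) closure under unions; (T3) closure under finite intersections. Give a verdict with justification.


τ is NOT a topology on X.

Axiom (T1): ∅ ∈ τ? Yes; X ∈ τ? Yes.
Axiom (T2/T3): check pairwise unions and intersections of members of τ.
Counterexample for (T2): {j} ∪ {k} = {j, k} ∉ τ. Therefore τ is NOT a topology.


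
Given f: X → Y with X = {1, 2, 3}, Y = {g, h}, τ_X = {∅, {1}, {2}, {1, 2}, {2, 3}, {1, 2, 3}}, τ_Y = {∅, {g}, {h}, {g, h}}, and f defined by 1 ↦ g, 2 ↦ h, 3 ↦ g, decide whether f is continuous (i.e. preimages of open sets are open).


f is NOT continuous.

Compute f^{-1}(U) for each U ∈ τ_Y:
  U = ∅: f^{-1}(U) = ∅ ∈ τ_X ✓.
  U = {g}: f^{-1}(U) = {1, 3} ∉ τ_X ✗.
  U = {h}: f^{-1}(U) = {2} ∈ τ_X ✓.
  U = {g, h}: f^{-1}(U) = {1, 2, 3} ∈ τ_X ✓.
Found U = {g} with f^{-1}(U) = {1, 3} not in τ_X. Therefore f is NOT continuous.


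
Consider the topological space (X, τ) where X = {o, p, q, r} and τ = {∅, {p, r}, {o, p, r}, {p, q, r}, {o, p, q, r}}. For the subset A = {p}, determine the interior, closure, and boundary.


int(A) = ∅, cl(A) = {o, p, q, r}, ∂A = {o, p, q, r}.

Closed sets in (X, τ) are complements of opens:
  closed(X, τ) = {∅, {o}, {q}, {o, q}, {o, p, q, r}}.
int(A) = ⋃ {U ∈ τ : U ⊆ A}. Opens contained in A: ∅.
Taking the union of these: int(A) = ∅.
cl(A) = ⋂ {C closed : A ⊆ C}. Closed sets containing A: {o, p, q, r}.
Intersecting these: cl(A) = {o, p, q, r}.
∂A = cl(A) ∖ int(A) = {o, p, q, r} ∖ ∅ = {o, p, q, r}.


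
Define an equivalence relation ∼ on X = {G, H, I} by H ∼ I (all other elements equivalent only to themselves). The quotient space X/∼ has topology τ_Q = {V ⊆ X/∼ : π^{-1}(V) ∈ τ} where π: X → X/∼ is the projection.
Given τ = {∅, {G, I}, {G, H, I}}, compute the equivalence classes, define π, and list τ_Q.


X/∼ = {[G], [H=I]}; |τ_Q| = 2.

Equivalence classes: [G], [H=I].
Quotient map π: X → X/∼ sends G ↦ [G], H ↦ [H=I], I ↦ [H=I].
For each subset V ⊆ X/∼, compute π^{-1}(V) ⊆ X and check whether π^{-1}(V) ∈ τ. V is open in τ_Q iff π^{-1}(V) ∈ τ.
  V = {}: π^{-1}(V) = ∅ ∈ τ ✓.
  V = {[G]}: π^{-1}(V) = {G} ∉ τ ✗.
  V = {[H=I]}: π^{-1}(V) = {H, I} ∉ τ ✗.
  V = {[G], [H=I]}: π^{-1}(V) = {G, H, I} ∈ τ ✓.
Open sets in the quotient: τ_Q = {{}, {[G], [H=I]}} (2 elements).


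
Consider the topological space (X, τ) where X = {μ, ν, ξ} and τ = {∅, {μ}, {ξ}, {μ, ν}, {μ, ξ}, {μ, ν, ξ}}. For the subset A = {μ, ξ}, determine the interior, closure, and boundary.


int(A) = {μ, ξ}, cl(A) = {μ, ν, ξ}, ∂A = {ν}.

Closed sets in (X, τ) are complements of opens:
  closed(X, τ) = {∅, {ν}, {ξ}, {μ, ν}, {ν, ξ}, {μ, ν, ξ}}.
int(A) = ⋃ {U ∈ τ : U ⊆ A}. Opens contained in A: ∅, {μ}, {ξ}, {μ, ξ}.
Taking the union of these: int(A) = {μ, ξ}.
cl(A) = ⋂ {C closed : A ⊆ C}. Closed sets containing A: {μ, ν, ξ}.
Intersecting these: cl(A) = {μ, ν, ξ}.
∂A = cl(A) ∖ int(A) = {μ, ν, ξ} ∖ {μ, ξ} = {ν}.


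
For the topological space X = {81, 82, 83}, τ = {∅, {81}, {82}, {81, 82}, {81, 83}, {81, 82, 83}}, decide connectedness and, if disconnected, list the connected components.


(X, τ) is disconnected; components = [{82}, {81, 83}].

Find clopen sets (U ∈ τ with X ∖ U ∈ τ):
  U = ∅, X ∖ U = {81, 82, 83} — both open, so U is clopen.
  U = {82}, X ∖ U = {81, 83} — both open, so U is clopen.
  U = {81, 83}, X ∖ U = {82} — both open, so U is clopen.
  U = {81, 82, 83}, X ∖ U = ∅ — both open, so U is clopen.
Nontrivial clopen(s) exist: e.g. {81, 83}. So (X, τ) is disconnected.
Compute connected components by grouping points that agree on all clopens:
  component: {82}
  component: {81, 83}


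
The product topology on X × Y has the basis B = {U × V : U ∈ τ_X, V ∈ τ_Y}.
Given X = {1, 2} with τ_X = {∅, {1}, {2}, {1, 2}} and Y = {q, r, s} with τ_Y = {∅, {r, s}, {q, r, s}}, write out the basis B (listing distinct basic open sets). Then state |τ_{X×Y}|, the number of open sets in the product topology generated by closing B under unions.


Basis B = {∅ × ∅, {1} × {r, s}, {2} × {r, s}, {1} × {q, r, s}, {2} × {q, r, s}, {1, 2} × {r, s}, {1, 2} × {q, r, s}}; |τ_{X×Y}| = 9.

Enumerate products U × V with U ∈ τ_X, V ∈ τ_Y (deduplicated):
  ∅ × ∅ = {} (∅)
  {1} × {r, s} = {(1,r), (1,s)}
  {2} × {r, s} = {(2,r), (2,s)}
  {1} × {q, r, s} = {(1,q), (1,r), (1,s)}
  {2} × {q, r, s} = {(2,q), (2,r), (2,s)}
  {1, 2} × {r, s} = {(1,r), (1,s), (2,r), (2,s)}
  {1, 2} × {q, r, s} = {(1,q), (1,r), (1,s), (2,q), (2,r), (2,s)}
These 7 distinct sets form the basis B.
Close under arbitrary unions to get τ_{X×Y}; counting gives |τ_{X×Y}| = 9.


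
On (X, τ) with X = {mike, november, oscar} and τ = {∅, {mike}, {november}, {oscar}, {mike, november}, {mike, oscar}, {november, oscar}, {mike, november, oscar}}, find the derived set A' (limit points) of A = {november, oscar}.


A' = ∅

For each x ∈ X, list the open sets U ∈ τ with x ∈ U, then check whether U ∩ (A ∖ {x}) ≠ ∅ for every such U.
  x = mike: open {mike} ∋ x has {mike} ∩ (A ∖ {mike}) = ∅, so x is NOT a limit point.
  x = november: open {november} ∋ x has {november} ∩ (A ∖ {november}) = ∅, so x is NOT a limit point.
  x = oscar: open {oscar} ∋ x has {oscar} ∩ (A ∖ {oscar}) = ∅, so x is NOT a limit point.
Collecting: A' = ∅.


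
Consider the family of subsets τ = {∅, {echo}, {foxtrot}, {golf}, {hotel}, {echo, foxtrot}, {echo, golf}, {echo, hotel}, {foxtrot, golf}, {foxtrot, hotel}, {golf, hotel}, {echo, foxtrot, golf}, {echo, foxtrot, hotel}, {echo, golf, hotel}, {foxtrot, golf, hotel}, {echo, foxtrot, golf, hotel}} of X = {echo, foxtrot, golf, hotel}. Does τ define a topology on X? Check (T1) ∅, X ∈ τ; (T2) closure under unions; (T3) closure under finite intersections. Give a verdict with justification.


τ IS a topology on X.

Axiom (T1): ∅ ∈ τ? Yes; X ∈ τ? Yes.
Axiom (T2/T3): check pairwise unions and intersections of members of τ.
All pairwise intersections and unions checked — each lies in τ. Therefore τ satisfies (T1), (T2), (T3): it IS a topology on X.


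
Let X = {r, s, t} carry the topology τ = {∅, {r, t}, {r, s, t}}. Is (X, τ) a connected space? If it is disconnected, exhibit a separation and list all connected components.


(X, τ) is connected.

Find clopen sets (U ∈ τ with X ∖ U ∈ τ):
  U = ∅, X ∖ U = {r, s, t} — both open, so U is clopen.
  U = {r, s, t}, X ∖ U = ∅ — both open, so U is clopen.
Only trivial clopens (∅ and X) exist, so (X, τ) is connected.
Compute connected components by grouping points that agree on all clopens:
  component: {r, s, t}


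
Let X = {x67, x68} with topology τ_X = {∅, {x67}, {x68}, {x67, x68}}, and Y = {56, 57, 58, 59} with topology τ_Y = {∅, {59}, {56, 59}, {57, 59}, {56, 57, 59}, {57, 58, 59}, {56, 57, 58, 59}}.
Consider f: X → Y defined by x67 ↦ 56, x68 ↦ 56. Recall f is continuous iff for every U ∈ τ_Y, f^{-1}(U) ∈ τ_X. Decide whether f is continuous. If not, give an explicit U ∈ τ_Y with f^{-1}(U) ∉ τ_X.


f IS continuous.

Compute f^{-1}(U) for each U ∈ τ_Y:
  U = ∅: f^{-1}(U) = ∅ ∈ τ_X ✓.
  U = {59}: f^{-1}(U) = ∅ ∈ τ_X ✓.
  U = {56, 59}: f^{-1}(U) = {x67, x68} ∈ τ_X ✓.
  U = {57, 59}: f^{-1}(U) = ∅ ∈ τ_X ✓.
  U = {56, 57, 59}: f^{-1}(U) = {x67, x68} ∈ τ_X ✓.
  U = {57, 58, 59}: f^{-1}(U) = ∅ ∈ τ_X ✓.
  U = {56, 57, 58, 59}: f^{-1}(U) = {x67, x68} ∈ τ_X ✓.
Every preimage lies in τ_X, so f IS continuous.


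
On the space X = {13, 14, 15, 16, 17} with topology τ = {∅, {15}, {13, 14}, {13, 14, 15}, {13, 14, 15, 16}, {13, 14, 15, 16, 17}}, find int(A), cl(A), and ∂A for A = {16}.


int(A) = ∅, cl(A) = {16, 17}, ∂A = {16, 17}.

Closed sets in (X, τ) are complements of opens:
  closed(X, τ) = {∅, {17}, {16, 17}, {15, 16, 17}, {13, 14, 16, 17}, {13, 14, 15, 16, 17}}.
int(A) = ⋃ {U ∈ τ : U ⊆ A}. Opens contained in A: ∅.
Taking the union of these: int(A) = ∅.
cl(A) = ⋂ {C closed : A ⊆ C}. Closed sets containing A: {16, 17}, {15, 16, 17}, {13, 14, 16, 17}, {13, 14, 15, 16, 17}.
Intersecting these: cl(A) = {16, 17}.
∂A = cl(A) ∖ int(A) = {16, 17} ∖ ∅ = {16, 17}.


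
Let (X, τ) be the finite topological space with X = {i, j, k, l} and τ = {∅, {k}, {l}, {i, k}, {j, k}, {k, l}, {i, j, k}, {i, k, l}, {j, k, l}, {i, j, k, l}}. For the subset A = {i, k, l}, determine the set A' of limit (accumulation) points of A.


A' = {i, j}

For each x ∈ X, list the open sets U ∈ τ with x ∈ U, then check whether U ∩ (A ∖ {x}) ≠ ∅ for every such U.
  x = i: opens ∋ x are {i, k}, {i, j, k}, {i, k, l}, {i, j, k, l}; each meets A ∖ {i}, so x IS a limit point.
  x = j: opens ∋ x are {j, k}, {i, j, k}, {j, k, l}, {i, j, k, l}; each meets A ∖ {j}, so x IS a limit point.
  x = k: open {k} ∋ x has {k} ∩ (A ∖ {k}) = ∅, so x is NOT a limit point.
  x = l: open {l} ∋ x has {l} ∩ (A ∖ {l}) = ∅, so x is NOT a limit point.
Collecting: A' = {i, j}.


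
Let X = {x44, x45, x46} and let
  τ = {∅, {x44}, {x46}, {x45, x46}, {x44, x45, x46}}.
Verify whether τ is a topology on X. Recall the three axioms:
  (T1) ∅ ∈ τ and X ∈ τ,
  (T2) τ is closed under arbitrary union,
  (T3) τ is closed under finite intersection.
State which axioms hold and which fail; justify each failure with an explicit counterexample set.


τ is NOT a topology on X.

Axiom (T1): ∅ ∈ τ? Yes; X ∈ τ? Yes.
Axiom (T2/T3): check pairwise unions and intersections of members of τ.
Counterexample for (T2): {x44} ∪ {x46} = {x44, x46} ∉ τ. Therefore τ is NOT a topology.


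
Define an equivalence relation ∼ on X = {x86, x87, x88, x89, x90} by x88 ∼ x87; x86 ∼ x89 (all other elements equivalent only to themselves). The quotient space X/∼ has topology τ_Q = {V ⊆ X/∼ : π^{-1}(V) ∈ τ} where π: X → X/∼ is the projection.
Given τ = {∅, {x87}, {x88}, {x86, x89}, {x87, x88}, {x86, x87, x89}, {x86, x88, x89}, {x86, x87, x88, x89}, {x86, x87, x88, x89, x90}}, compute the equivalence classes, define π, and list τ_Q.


X/∼ = {[x86=x89], [x87=x88], [x90]}; |τ_Q| = 5.

Equivalence classes: [x86=x89], [x87=x88], [x90].
Quotient map π: X → X/∼ sends x86 ↦ [x86=x89], x87 ↦ [x87=x88], x88 ↦ [x87=x88], x89 ↦ [x86=x89], x90 ↦ [x90].
For each subset V ⊆ X/∼, compute π^{-1}(V) ⊆ X and check whether π^{-1}(V) ∈ τ. V is open in τ_Q iff π^{-1}(V) ∈ τ.
  V = {}: π^{-1}(V) = ∅ ∈ τ ✓.
  V = {[x86=x89]}: π^{-1}(V) = {x86, x89} ∈ τ ✓.
  V = {[x87=x88]}: π^{-1}(V) = {x87, x88} ∈ τ ✓.
  V = {[x86=x89], [x87=x88]}: π^{-1}(V) = {x86, x87, x88, x89} ∈ τ ✓.
  V = {[x90]}: π^{-1}(V) = {x90} ∉ τ ✗.
  V = {[x86=x89], [x90]}: π^{-1}(V) = {x86, x89, x90} ∉ τ ✗.
  V = {[x87=x88], [x90]}: π^{-1}(V) = {x87, x88, x90} ∉ τ ✗.
  V = {[x86=x89], [x87=x88], [x90]}: π^{-1}(V) = {x86, x87, x88, x89, x90} ∈ τ ✓.
Open sets in the quotient: τ_Q = {{}, {[x86=x89]}, {[x87=x88]}, {[x86=x89], [x87=x88]}, {[x86=x89], [x87=x88], [x90]}} (5 elements).


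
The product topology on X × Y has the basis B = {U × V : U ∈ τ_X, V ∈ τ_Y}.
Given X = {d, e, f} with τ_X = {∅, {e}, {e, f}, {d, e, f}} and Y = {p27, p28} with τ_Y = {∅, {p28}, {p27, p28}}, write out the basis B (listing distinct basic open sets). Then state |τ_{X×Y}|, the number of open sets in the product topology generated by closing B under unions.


Basis B = {∅ × ∅, {e} × {p28}, {e} × {p27, p28}, {e, f} × {p28}, {d, e, f} × {p28}, {e, f} × {p27, p28}, {d, e, f} × {p27, p28}}; |τ_{X×Y}| = 10.

Enumerate products U × V with U ∈ τ_X, V ∈ τ_Y (deduplicated):
  ∅ × ∅ = {} (∅)
  {e} × {p28} = {(e,p28)}
  {e} × {p27, p28} = {(e,p27), (e,p28)}
  {e, f} × {p28} = {(e,p28), (f,p28)}
  {d, e, f} × {p28} = {(d,p28), (e,p28), (f,p28)}
  {e, f} × {p27, p28} = {(e,p27), (e,p28), (f,p27), (f,p28)}
  {d, e, f} × {p27, p28} = {(d,p27), (d,p28), (e,p27), (e,p28), (f,p27), (f,p28)}
These 7 distinct sets form the basis B.
Close under arbitrary unions to get τ_{X×Y}; counting gives |τ_{X×Y}| = 10.


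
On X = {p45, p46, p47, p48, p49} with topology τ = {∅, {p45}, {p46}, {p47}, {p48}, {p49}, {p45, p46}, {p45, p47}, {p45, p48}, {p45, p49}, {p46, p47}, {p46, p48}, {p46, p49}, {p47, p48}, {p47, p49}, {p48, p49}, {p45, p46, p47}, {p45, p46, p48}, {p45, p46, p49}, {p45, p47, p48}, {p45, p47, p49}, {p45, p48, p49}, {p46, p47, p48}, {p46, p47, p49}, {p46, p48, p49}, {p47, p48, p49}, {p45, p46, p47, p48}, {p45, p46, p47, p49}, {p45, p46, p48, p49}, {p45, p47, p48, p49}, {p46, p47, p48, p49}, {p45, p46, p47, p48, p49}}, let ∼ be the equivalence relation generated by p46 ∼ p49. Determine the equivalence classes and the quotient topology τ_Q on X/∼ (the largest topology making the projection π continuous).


X/∼ = {[p45], [p46=p49], [p47], [p48]}; |τ_Q| = 16.

Equivalence classes: [p45], [p46=p49], [p47], [p48].
Quotient map π: X → X/∼ sends p45 ↦ [p45], p46 ↦ [p46=p49], p47 ↦ [p47], p48 ↦ [p48], p49 ↦ [p46=p49].
For each subset V ⊆ X/∼, compute π^{-1}(V) ⊆ X and check whether π^{-1}(V) ∈ τ. V is open in τ_Q iff π^{-1}(V) ∈ τ.
  V = {}: π^{-1}(V) = ∅ ∈ τ ✓.
  V = {[p45]}: π^{-1}(V) = {p45} ∈ τ ✓.
  V = {[p46=p49]}: π^{-1}(V) = {p46, p49} ∈ τ ✓.
  V = {[p45], [p46=p49]}: π^{-1}(V) = {p45, p46, p49} ∈ τ ✓.
  V = {[p47]}: π^{-1}(V) = {p47} ∈ τ ✓.
  V = {[p45], [p47]}: π^{-1}(V) = {p45, p47} ∈ τ ✓.
  V = {[p46=p49], [p47]}: π^{-1}(V) = {p46, p47, p49} ∈ τ ✓.
  V = {[p45], [p46=p49], [p47]}: π^{-1}(V) = {p45, p46, p47, p49} ∈ τ ✓.
  V = {[p48]}: π^{-1}(V) = {p48} ∈ τ ✓.
  V = {[p45], [p48]}: π^{-1}(V) = {p45, p48} ∈ τ ✓.
  V = {[p46=p49], [p48]}: π^{-1}(V) = {p46, p48, p49} ∈ τ ✓.
  V = {[p45], [p46=p49], [p48]}: π^{-1}(V) = {p45, p46, p48, p49} ∈ τ ✓.
  V = {[p47], [p48]}: π^{-1}(V) = {p47, p48} ∈ τ ✓.
  V = {[p45], [p47], [p48]}: π^{-1}(V) = {p45, p47, p48} ∈ τ ✓.
  V = {[p46=p49], [p47], [p48]}: π^{-1}(V) = {p46, p47, p48, p49} ∈ τ ✓.
  V = {[p45], [p46=p49], [p47], [p48]}: π^{-1}(V) = {p45, p46, p47, p48, p49} ∈ τ ✓.
Open sets in the quotient: τ_Q = {{}, {[p45]}, {[p46=p49]}, {[p45], [p46=p49]}, {[p47]}, {[p45], [p47]}, {[p46=p49], [p47]}, {[p45], [p46=p49], [p47]}, {[p48]}, {[p45], [p48]}, {[p46=p49], [p48]}, {[p45], [p46=p49], [p48]}, {[p47], [p48]}, {[p45], [p47], [p48]}, {[p46=p49], [p47], [p48]}, {[p45], [p46=p49], [p47], [p48]}} (16 elements).


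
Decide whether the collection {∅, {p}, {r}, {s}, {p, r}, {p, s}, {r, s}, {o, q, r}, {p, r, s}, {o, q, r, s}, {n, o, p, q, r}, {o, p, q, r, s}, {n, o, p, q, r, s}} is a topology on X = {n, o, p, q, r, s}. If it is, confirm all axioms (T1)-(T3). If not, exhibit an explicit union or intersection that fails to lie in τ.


τ is NOT a topology on X.

Axiom (T1): ∅ ∈ τ? Yes; X ∈ τ? Yes.
Axiom (T2/T3): check pairwise unions and intersections of members of τ.
Counterexample for (T2): {p} ∪ {o, q, r} = {o, p, q, r} ∉ τ. Therefore τ is NOT a topology.


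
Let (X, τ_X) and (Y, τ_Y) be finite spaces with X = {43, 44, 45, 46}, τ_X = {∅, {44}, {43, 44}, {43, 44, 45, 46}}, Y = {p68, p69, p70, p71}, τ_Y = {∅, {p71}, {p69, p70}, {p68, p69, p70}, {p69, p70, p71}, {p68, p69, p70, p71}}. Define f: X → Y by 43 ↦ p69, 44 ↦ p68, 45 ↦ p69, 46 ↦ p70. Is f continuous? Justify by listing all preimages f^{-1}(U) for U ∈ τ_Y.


f is NOT continuous.

Compute f^{-1}(U) for each U ∈ τ_Y:
  U = ∅: f^{-1}(U) = ∅ ∈ τ_X ✓.
  U = {p71}: f^{-1}(U) = ∅ ∈ τ_X ✓.
  U = {p69, p70}: f^{-1}(U) = {43, 45, 46} ∉ τ_X ✗.
  U = {p68, p69, p70}: f^{-1}(U) = {43, 44, 45, 46} ∈ τ_X ✓.
  U = {p69, p70, p71}: f^{-1}(U) = {43, 45, 46} ∉ τ_X ✗.
  U = {p68, p69, p70, p71}: f^{-1}(U) = {43, 44, 45, 46} ∈ τ_X ✓.
Found U = {p69, p70} with f^{-1}(U) = {43, 45, 46} not in τ_X. Therefore f is NOT continuous.


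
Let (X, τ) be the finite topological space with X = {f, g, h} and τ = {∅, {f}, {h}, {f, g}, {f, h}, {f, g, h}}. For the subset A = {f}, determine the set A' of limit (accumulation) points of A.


A' = {g}

For each x ∈ X, list the open sets U ∈ τ with x ∈ U, then check whether U ∩ (A ∖ {x}) ≠ ∅ for every such U.
  x = f: open {f} ∋ x has {f} ∩ (A ∖ {f}) = ∅, so x is NOT a limit point.
  x = g: opens ∋ x are {f, g}, {f, g, h}; each meets A ∖ {g}, so x IS a limit point.
  x = h: open {h} ∋ x has {h} ∩ (A ∖ {h}) = ∅, so x is NOT a limit point.
Collecting: A' = {g}.


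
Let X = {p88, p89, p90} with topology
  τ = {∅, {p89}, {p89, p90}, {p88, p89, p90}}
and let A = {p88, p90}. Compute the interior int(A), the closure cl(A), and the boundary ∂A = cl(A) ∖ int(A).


int(A) = ∅, cl(A) = {p88, p90}, ∂A = {p88, p90}.

Closed sets in (X, τ) are complements of opens:
  closed(X, τ) = {∅, {p88}, {p88, p90}, {p88, p89, p90}}.
int(A) = ⋃ {U ∈ τ : U ⊆ A}. Opens contained in A: ∅.
Taking the union of these: int(A) = ∅.
cl(A) = ⋂ {C closed : A ⊆ C}. Closed sets containing A: {p88, p90}, {p88, p89, p90}.
Intersecting these: cl(A) = {p88, p90}.
∂A = cl(A) ∖ int(A) = {p88, p90} ∖ ∅ = {p88, p90}.


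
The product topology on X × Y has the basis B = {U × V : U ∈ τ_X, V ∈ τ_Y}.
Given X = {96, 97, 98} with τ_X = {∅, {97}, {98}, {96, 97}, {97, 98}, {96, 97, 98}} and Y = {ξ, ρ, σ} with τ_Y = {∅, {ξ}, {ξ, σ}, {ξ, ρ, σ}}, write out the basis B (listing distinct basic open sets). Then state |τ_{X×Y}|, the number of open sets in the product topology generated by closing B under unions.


Basis B = {∅ × ∅, {97} × {ξ}, {98} × {ξ}, {96, 97} × {ξ}, {97} × {ξ, σ}, {97, 98} × {ξ}, {98} × {ξ, σ}, {96, 97, 98} × {ξ}, {97} × {ξ, ρ, σ}, {98} × {ξ, ρ, σ}, {96, 97} × {ξ, σ}, {97, 98} × {ξ, σ}, {96, 97} × {ξ, ρ, σ}, {96, 97, 98} × {ξ, σ}, {97, 98} × {ξ, ρ, σ}, {96, 97, 98} × {ξ, ρ, σ}}; |τ_{X×Y}| = 40.

Enumerate products U × V with U ∈ τ_X, V ∈ τ_Y (deduplicated):
  ∅ × ∅ = {} (∅)
  {97} × {ξ} = {(97,ξ)}
  {98} × {ξ} = {(98,ξ)}
  {96, 97} × {ξ} = {(96,ξ), (97,ξ)}
  {97} × {ξ, σ} = {(97,ξ), (97,σ)}
  {97, 98} × {ξ} = {(97,ξ), (98,ξ)}
  {98} × {ξ, σ} = {(98,ξ), (98,σ)}
  {96, 97, 98} × {ξ} = {(96,ξ), (97,ξ), (98,ξ)}
  {97} × {ξ, ρ, σ} = {(97,ξ), (97,ρ), (97,σ)}
  {98} × {ξ, ρ, σ} = {(98,ξ), (98,ρ), (98,σ)}
  {96, 97} × {ξ, σ} = {(96,ξ), (96,σ), (97,ξ), (97,σ)}
  {97, 98} × {ξ, σ} = {(97,ξ), (97,σ), (98,ξ), (98,σ)}
  {96, 97} × {ξ, ρ, σ} = {(96,ξ), (96,ρ), (96,σ), (97,ξ), (97,ρ), (97,σ)}
  {96, 97, 98} × {ξ, σ} = {(96,ξ), (96,σ), (97,ξ), (97,σ), (98,ξ), (98,σ)}
  {97, 98} × {ξ, ρ, σ} = {(97,ξ), (97,ρ), (97,σ), (98,ξ), (98,ρ), (98,σ)}
  {96, 97, 98} × {ξ, ρ, σ} = {(96,ξ), (96,ρ), (96,σ), (97,ξ), (97,ρ), (97,σ), (98,ξ), (98,ρ), (98,σ)}
These 16 distinct sets form the basis B.
Close under arbitrary unions to get τ_{X×Y}; counting gives |τ_{X×Y}| = 40.


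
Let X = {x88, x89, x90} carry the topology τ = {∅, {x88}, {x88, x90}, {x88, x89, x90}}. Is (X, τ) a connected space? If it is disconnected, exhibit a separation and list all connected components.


(X, τ) is connected.

Find clopen sets (U ∈ τ with X ∖ U ∈ τ):
  U = ∅, X ∖ U = {x88, x89, x90} — both open, so U is clopen.
  U = {x88, x89, x90}, X ∖ U = ∅ — both open, so U is clopen.
Only trivial clopens (∅ and X) exist, so (X, τ) is connected.
Compute connected components by grouping points that agree on all clopens:
  component: {x88, x89, x90}


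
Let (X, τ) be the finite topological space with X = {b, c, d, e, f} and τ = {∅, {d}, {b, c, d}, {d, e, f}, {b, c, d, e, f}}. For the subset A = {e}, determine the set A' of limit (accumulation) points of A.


A' = {f}

For each x ∈ X, list the open sets U ∈ τ with x ∈ U, then check whether U ∩ (A ∖ {x}) ≠ ∅ for every such U.
  x = b: open {b, c, d} ∋ x has {b, c, d} ∩ (A ∖ {b}) = ∅, so x is NOT a limit point.
  x = c: open {b, c, d} ∋ x has {b, c, d} ∩ (A ∖ {c}) = ∅, so x is NOT a limit point.
  x = d: open {d} ∋ x has {d} ∩ (A ∖ {d}) = ∅, so x is NOT a limit point.
  x = e: open {d, e, f} ∋ x has {d, e, f} ∩ (A ∖ {e}) = ∅, so x is NOT a limit point.
  x = f: opens ∋ x are {d, e, f}, {b, c, d, e, f}; each meets A ∖ {f}, so x IS a limit point.
Collecting: A' = {f}.


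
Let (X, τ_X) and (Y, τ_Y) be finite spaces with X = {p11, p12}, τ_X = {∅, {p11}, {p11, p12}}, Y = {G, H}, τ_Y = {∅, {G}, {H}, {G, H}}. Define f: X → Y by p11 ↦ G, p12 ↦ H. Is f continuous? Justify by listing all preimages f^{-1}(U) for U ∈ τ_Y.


f is NOT continuous.

Compute f^{-1}(U) for each U ∈ τ_Y:
  U = ∅: f^{-1}(U) = ∅ ∈ τ_X ✓.
  U = {G}: f^{-1}(U) = {p11} ∈ τ_X ✓.
  U = {H}: f^{-1}(U) = {p12} ∉ τ_X ✗.
  U = {G, H}: f^{-1}(U) = {p11, p12} ∈ τ_X ✓.
Found U = {H} with f^{-1}(U) = {p12} not in τ_X. Therefore f is NOT continuous.


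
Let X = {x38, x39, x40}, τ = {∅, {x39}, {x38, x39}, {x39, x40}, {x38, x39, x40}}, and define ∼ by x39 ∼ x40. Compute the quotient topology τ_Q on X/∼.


X/∼ = {[x38], [x39=x40]}; |τ_Q| = 3.

Equivalence classes: [x38], [x39=x40].
Quotient map π: X → X/∼ sends x38 ↦ [x38], x39 ↦ [x39=x40], x40 ↦ [x39=x40].
For each subset V ⊆ X/∼, compute π^{-1}(V) ⊆ X and check whether π^{-1}(V) ∈ τ. V is open in τ_Q iff π^{-1}(V) ∈ τ.
  V = {}: π^{-1}(V) = ∅ ∈ τ ✓.
  V = {[x38]}: π^{-1}(V) = {x38} ∉ τ ✗.
  V = {[x39=x40]}: π^{-1}(V) = {x39, x40} ∈ τ ✓.
  V = {[x38], [x39=x40]}: π^{-1}(V) = {x38, x39, x40} ∈ τ ✓.
Open sets in the quotient: τ_Q = {{}, {[x39=x40]}, {[x38], [x39=x40]}} (3 elements).


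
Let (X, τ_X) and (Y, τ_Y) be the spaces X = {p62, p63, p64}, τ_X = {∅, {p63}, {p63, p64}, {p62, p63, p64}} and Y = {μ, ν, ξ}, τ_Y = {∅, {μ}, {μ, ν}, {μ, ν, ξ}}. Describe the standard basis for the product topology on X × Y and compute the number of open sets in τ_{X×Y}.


Basis B = {∅ × ∅, {p63} × {μ}, {p63} × {μ, ν}, {p63, p64} × {μ}, {p62, p63, p64} × {μ}, {p63} × {μ, ν, ξ}, {p63, p64} × {μ, ν}, {p62, p63, p64} × {μ, ν}, {p63, p64} × {μ, ν, ξ}, {p62, p63, p64} × {μ, ν, ξ}}; |τ_{X×Y}| = 20.

Enumerate products U × V with U ∈ τ_X, V ∈ τ_Y (deduplicated):
  ∅ × ∅ = {} (∅)
  {p63} × {μ} = {(p63,μ)}
  {p63} × {μ, ν} = {(p63,μ), (p63,ν)}
  {p63, p64} × {μ} = {(p63,μ), (p64,μ)}
  {p62, p63, p64} × {μ} = {(p62,μ), (p63,μ), (p64,μ)}
  {p63} × {μ, ν, ξ} = {(p63,μ), (p63,ν), (p63,ξ)}
  {p63, p64} × {μ, ν} = {(p63,μ), (p63,ν), (p64,μ), (p64,ν)}
  {p62, p63, p64} × {μ, ν} = {(p62,μ), (p62,ν), (p63,μ), (p63,ν), (p64,μ), (p64,ν)}
  {p63, p64} × {μ, ν, ξ} = {(p63,μ), (p63,ν), (p63,ξ), (p64,μ), (p64,ν), (p64,ξ)}
  {p62, p63, p64} × {μ, ν, ξ} = {(p62,μ), (p62,ν), (p62,ξ), (p63,μ), (p63,ν), (p63,ξ), (p64,μ), (p64,ν), (p64,ξ)}
These 10 distinct sets form the basis B.
Close under arbitrary unions to get τ_{X×Y}; counting gives |τ_{X×Y}| = 20.


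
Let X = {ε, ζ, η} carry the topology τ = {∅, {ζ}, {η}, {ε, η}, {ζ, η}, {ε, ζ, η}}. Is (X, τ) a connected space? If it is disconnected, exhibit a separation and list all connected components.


(X, τ) is disconnected; components = [{ζ}, {ε, η}].

Find clopen sets (U ∈ τ with X ∖ U ∈ τ):
  U = ∅, X ∖ U = {ε, ζ, η} — both open, so U is clopen.
  U = {ζ}, X ∖ U = {ε, η} — both open, so U is clopen.
  U = {ε, η}, X ∖ U = {ζ} — both open, so U is clopen.
  U = {ε, ζ, η}, X ∖ U = ∅ — both open, so U is clopen.
Nontrivial clopen(s) exist: e.g. {ζ}. So (X, τ) is disconnected.
Compute connected components by grouping points that agree on all clopens:
  component: {ζ}
  component: {ε, η}


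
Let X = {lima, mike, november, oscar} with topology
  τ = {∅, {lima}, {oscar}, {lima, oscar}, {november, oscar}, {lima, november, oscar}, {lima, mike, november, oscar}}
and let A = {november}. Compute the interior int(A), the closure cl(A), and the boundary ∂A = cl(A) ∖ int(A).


int(A) = ∅, cl(A) = {mike, november}, ∂A = {mike, november}.

Closed sets in (X, τ) are complements of opens:
  closed(X, τ) = {∅, {mike}, {lima, mike}, {mike, november}, {lima, mike, november}, {mike, november, oscar}, {lima, mike, november, oscar}}.
int(A) = ⋃ {U ∈ τ : U ⊆ A}. Opens contained in A: ∅.
Taking the union of these: int(A) = ∅.
cl(A) = ⋂ {C closed : A ⊆ C}. Closed sets containing A: {mike, november}, {lima, mike, november}, {mike, november, oscar}, {lima, mike, november, oscar}.
Intersecting these: cl(A) = {mike, november}.
∂A = cl(A) ∖ int(A) = {mike, november} ∖ ∅ = {mike, november}.


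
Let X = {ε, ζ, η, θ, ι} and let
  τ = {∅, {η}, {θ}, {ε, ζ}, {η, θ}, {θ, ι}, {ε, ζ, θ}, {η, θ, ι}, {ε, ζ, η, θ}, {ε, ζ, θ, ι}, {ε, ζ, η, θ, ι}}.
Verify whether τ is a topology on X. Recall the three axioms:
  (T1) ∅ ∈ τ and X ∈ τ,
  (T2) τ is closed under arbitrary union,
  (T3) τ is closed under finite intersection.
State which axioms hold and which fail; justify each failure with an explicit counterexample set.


τ is NOT a topology on X.

Axiom (T1): ∅ ∈ τ? Yes; X ∈ τ? Yes.
Axiom (T2/T3): check pairwise unions and intersections of members of τ.
Counterexample for (T2): {η} ∪ {ε, ζ} = {ε, ζ, η} ∉ τ. Therefore τ is NOT a topology.


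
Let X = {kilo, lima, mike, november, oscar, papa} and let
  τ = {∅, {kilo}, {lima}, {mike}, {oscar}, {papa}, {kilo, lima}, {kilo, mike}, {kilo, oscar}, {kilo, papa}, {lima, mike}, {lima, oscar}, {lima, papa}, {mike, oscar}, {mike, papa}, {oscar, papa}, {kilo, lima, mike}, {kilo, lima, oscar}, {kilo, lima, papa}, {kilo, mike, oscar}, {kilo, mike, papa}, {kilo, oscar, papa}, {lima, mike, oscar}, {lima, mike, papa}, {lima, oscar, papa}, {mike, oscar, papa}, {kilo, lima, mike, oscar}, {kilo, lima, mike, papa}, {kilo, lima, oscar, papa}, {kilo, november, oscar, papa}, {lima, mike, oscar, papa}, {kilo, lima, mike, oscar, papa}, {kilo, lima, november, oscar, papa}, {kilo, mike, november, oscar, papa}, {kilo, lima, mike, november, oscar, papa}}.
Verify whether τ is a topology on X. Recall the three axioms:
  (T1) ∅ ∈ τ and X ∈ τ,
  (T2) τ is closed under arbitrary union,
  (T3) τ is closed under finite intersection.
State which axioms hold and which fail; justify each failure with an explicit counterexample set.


τ is NOT a topology on X.

Axiom (T1): ∅ ∈ τ? Yes; X ∈ τ? Yes.
Axiom (T2/T3): check pairwise unions and intersections of members of τ.
Counterexample for (T2): {kilo} ∪ {mike, oscar, papa} = {kilo, mike, oscar, papa} ∉ τ. Therefore τ is NOT a topology.


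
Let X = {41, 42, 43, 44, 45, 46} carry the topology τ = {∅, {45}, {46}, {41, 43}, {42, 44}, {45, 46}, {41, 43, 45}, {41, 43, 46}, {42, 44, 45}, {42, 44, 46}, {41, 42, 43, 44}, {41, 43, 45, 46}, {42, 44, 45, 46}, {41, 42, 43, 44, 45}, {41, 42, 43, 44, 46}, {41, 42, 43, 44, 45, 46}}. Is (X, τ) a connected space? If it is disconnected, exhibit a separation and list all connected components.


(X, τ) is disconnected; components = [{45}, {46}, {41, 43}, {42, 44}].

Find clopen sets (U ∈ τ with X ∖ U ∈ τ):
  U = ∅, X ∖ U = {41, 42, 43, 44, 45, 46} — both open, so U is clopen.
  U = {45}, X ∖ U = {41, 42, 43, 44, 46} — both open, so U is clopen.
  U = {46}, X ∖ U = {41, 42, 43, 44, 45} — both open, so U is clopen.
  U = {41, 43}, X ∖ U = {42, 44, 45, 46} — both open, so U is clopen.
  U = {42, 44}, X ∖ U = {41, 43, 45, 46} — both open, so U is clopen.
  U = {45, 46}, X ∖ U = {41, 42, 43, 44} — both open, so U is clopen.
  U = {41, 43, 45}, X ∖ U = {42, 44, 46} — both open, so U is clopen.
  U = {41, 43, 46}, X ∖ U = {42, 44, 45} — both open, so U is clopen.
  U = {42, 44, 45}, X ∖ U = {41, 43, 46} — both open, so U is clopen.
  U = {42, 44, 46}, X ∖ U = {41, 43, 45} — both open, so U is clopen.
  U = {41, 42, 43, 44}, X ∖ U = {45, 46} — both open, so U is clopen.
  U = {41, 43, 45, 46}, X ∖ U = {42, 44} — both open, so U is clopen.
  U = {42, 44, 45, 46}, X ∖ U = {41, 43} — both open, so U is clopen.
  U = {41, 42, 43, 44, 45}, X ∖ U = {46} — both open, so U is clopen.
  U = {41, 42, 43, 44, 46}, X ∖ U = {45} — both open, so U is clopen.
  U = {41, 42, 43, 44, 45, 46}, X ∖ U = ∅ — both open, so U is clopen.
Nontrivial clopen(s) exist: e.g. {42, 44, 45, 46}. So (X, τ) is disconnected.
Compute connected components by grouping points that agree on all clopens:
  component: {45}
  component: {46}
  component: {41, 43}
  component: {42, 44}
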